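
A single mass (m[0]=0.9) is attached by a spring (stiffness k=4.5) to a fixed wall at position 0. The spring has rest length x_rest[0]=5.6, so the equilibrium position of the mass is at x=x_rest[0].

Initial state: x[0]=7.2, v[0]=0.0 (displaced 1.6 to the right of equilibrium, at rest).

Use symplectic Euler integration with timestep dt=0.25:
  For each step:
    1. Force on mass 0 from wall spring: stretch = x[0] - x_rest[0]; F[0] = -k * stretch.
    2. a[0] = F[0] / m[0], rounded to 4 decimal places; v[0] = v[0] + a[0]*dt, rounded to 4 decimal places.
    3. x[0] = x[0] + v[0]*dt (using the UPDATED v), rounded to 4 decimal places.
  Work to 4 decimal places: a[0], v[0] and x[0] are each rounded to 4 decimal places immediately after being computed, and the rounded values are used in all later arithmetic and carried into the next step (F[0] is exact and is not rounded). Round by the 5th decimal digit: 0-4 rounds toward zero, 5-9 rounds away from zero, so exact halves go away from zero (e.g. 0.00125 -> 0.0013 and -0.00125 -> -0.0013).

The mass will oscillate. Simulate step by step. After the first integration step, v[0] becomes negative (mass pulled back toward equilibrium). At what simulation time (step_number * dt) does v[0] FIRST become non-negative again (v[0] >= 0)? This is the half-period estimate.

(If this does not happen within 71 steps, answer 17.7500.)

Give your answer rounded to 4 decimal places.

Step 0: x=[7.2000] v=[0.0000]
Step 1: x=[6.7000] v=[-2.0000]
Step 2: x=[5.8563] v=[-3.3750]
Step 3: x=[4.9325] v=[-3.6954]
Step 4: x=[4.2173] v=[-2.8610]
Step 5: x=[3.9342] v=[-1.1326]
Step 6: x=[4.1716] v=[0.9497]
First v>=0 after going negative at step 6, time=1.5000

Answer: 1.5000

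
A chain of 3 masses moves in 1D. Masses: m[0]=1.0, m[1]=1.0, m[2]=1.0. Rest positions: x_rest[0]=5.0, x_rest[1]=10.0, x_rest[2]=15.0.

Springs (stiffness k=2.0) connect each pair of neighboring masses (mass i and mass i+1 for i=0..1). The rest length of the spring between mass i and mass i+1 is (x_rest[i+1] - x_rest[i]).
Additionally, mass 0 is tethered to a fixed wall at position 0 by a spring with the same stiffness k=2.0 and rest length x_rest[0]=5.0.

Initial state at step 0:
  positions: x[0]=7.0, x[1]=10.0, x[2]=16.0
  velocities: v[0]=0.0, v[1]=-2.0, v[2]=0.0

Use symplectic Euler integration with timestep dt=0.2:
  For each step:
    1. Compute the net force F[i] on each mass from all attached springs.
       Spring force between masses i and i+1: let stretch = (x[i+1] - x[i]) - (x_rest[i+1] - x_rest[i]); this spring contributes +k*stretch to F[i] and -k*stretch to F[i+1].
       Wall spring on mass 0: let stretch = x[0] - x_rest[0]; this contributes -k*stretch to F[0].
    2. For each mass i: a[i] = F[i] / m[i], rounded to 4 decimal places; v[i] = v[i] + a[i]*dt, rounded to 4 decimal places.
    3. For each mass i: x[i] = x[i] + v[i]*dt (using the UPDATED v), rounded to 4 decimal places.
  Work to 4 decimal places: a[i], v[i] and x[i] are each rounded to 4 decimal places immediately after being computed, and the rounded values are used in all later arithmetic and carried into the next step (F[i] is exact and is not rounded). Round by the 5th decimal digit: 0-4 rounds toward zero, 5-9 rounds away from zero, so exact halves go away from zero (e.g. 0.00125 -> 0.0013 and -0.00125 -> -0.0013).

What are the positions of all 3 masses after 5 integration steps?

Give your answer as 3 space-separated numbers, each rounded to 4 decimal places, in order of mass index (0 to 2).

Answer: 3.7807 10.6103 15.0065

Derivation:
Step 0: x=[7.0000 10.0000 16.0000] v=[0.0000 -2.0000 0.0000]
Step 1: x=[6.6800 9.8400 15.9200] v=[-1.6000 -0.8000 -0.4000]
Step 2: x=[6.0784 9.9136 15.7536] v=[-3.0080 0.3680 -0.8320]
Step 3: x=[5.2973 10.1476 15.5200] v=[-3.9053 1.1699 -1.1680]
Step 4: x=[4.4805 10.4233 15.2566] v=[-4.0841 1.3787 -1.3170]
Step 5: x=[3.7807 10.6103 15.0065] v=[-3.4992 0.9349 -1.2503]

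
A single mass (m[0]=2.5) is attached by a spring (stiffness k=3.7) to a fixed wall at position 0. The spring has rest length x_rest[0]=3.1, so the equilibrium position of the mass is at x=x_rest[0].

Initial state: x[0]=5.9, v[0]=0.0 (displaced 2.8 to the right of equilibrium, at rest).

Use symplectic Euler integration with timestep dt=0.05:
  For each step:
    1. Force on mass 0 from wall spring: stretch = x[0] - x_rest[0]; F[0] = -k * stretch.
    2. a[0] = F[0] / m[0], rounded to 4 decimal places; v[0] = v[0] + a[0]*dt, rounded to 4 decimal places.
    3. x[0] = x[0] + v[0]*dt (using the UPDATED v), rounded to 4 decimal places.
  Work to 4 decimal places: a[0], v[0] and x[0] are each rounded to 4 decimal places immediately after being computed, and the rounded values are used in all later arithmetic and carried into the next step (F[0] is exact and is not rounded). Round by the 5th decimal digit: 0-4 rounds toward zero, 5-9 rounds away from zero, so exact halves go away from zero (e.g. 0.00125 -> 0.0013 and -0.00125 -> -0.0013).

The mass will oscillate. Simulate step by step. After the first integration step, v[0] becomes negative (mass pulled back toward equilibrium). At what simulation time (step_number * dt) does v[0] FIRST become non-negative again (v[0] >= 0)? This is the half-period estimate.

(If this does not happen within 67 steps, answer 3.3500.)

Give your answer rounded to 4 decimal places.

Step 0: x=[5.9000] v=[0.0000]
Step 1: x=[5.8896] v=[-0.2072]
Step 2: x=[5.8689] v=[-0.4136]
Step 3: x=[5.8380] v=[-0.6185]
Step 4: x=[5.7969] v=[-0.8211]
Step 5: x=[5.7459] v=[-1.0207]
Step 6: x=[5.6851] v=[-1.2165]
Step 7: x=[5.6147] v=[-1.4078]
Step 8: x=[5.5350] v=[-1.5939]
Step 9: x=[5.4463] v=[-1.7741]
Step 10: x=[5.3489] v=[-1.9477]
Step 11: x=[5.2432] v=[-2.1141]
Step 12: x=[5.1296] v=[-2.2727]
Step 13: x=[5.0085] v=[-2.4229]
Step 14: x=[4.8803] v=[-2.5641]
Step 15: x=[4.7455] v=[-2.6958]
Step 16: x=[4.6046] v=[-2.8176]
Step 17: x=[4.4582] v=[-2.9289]
Step 18: x=[4.3067] v=[-3.0294]
Step 19: x=[4.1508] v=[-3.1187]
Step 20: x=[3.9910] v=[-3.1965]
Step 21: x=[3.8279] v=[-3.2624]
Step 22: x=[3.6621] v=[-3.3163]
Step 23: x=[3.4942] v=[-3.3579]
Step 24: x=[3.3248] v=[-3.3871]
Step 25: x=[3.1546] v=[-3.4037]
Step 26: x=[2.9842] v=[-3.4077]
Step 27: x=[2.8142] v=[-3.3991]
Step 28: x=[2.6453] v=[-3.3780]
Step 29: x=[2.4781] v=[-3.3444]
Step 30: x=[2.3132] v=[-3.2984]
Step 31: x=[2.1512] v=[-3.2402]
Step 32: x=[1.9927] v=[-3.1700]
Step 33: x=[1.8383] v=[-3.0881]
Step 34: x=[1.6886] v=[-2.9947]
Step 35: x=[1.5441] v=[-2.8903]
Step 36: x=[1.4053] v=[-2.7752]
Step 37: x=[1.2728] v=[-2.6498]
Step 38: x=[1.1471] v=[-2.5146]
Step 39: x=[1.0286] v=[-2.3701]
Step 40: x=[0.9178] v=[-2.2168]
Step 41: x=[0.8150] v=[-2.0553]
Step 42: x=[0.7207] v=[-1.8862]
Step 43: x=[0.6352] v=[-1.7101]
Step 44: x=[0.5588] v=[-1.5277]
Step 45: x=[0.4918] v=[-1.3397]
Step 46: x=[0.4345] v=[-1.1467]
Step 47: x=[0.3870] v=[-0.9495]
Step 48: x=[0.3496] v=[-0.7487]
Step 49: x=[0.3223] v=[-0.5452]
Step 50: x=[0.3053] v=[-0.3397]
Step 51: x=[0.2987] v=[-0.1329]
Step 52: x=[0.3024] v=[0.0744]
First v>=0 after going negative at step 52, time=2.6000

Answer: 2.6000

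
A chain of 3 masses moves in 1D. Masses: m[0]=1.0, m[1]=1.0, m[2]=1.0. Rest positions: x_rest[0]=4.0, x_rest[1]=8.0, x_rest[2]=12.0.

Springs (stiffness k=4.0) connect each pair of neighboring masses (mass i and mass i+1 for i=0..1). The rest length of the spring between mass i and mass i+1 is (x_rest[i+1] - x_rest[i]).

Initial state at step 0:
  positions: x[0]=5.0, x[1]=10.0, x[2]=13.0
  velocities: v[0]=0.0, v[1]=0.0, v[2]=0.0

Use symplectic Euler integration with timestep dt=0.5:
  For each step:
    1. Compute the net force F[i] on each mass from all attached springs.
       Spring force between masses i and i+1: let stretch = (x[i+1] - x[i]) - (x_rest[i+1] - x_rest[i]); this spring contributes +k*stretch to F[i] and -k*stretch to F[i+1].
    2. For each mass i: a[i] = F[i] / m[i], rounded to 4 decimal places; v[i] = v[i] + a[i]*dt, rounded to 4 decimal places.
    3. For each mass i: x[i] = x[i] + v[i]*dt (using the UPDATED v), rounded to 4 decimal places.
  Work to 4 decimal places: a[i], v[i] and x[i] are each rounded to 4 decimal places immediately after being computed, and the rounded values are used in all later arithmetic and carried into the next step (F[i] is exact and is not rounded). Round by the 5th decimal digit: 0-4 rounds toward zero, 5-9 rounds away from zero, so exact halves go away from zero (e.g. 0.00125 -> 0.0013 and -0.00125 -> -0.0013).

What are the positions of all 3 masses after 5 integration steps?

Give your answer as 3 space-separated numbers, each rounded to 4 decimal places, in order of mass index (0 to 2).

Answer: 5.0000 10.0000 13.0000

Derivation:
Step 0: x=[5.0000 10.0000 13.0000] v=[0.0000 0.0000 0.0000]
Step 1: x=[6.0000 8.0000 14.0000] v=[2.0000 -4.0000 2.0000]
Step 2: x=[5.0000 10.0000 13.0000] v=[-2.0000 4.0000 -2.0000]
Step 3: x=[5.0000 10.0000 13.0000] v=[0.0000 0.0000 0.0000]
Step 4: x=[6.0000 8.0000 14.0000] v=[2.0000 -4.0000 2.0000]
Step 5: x=[5.0000 10.0000 13.0000] v=[-2.0000 4.0000 -2.0000]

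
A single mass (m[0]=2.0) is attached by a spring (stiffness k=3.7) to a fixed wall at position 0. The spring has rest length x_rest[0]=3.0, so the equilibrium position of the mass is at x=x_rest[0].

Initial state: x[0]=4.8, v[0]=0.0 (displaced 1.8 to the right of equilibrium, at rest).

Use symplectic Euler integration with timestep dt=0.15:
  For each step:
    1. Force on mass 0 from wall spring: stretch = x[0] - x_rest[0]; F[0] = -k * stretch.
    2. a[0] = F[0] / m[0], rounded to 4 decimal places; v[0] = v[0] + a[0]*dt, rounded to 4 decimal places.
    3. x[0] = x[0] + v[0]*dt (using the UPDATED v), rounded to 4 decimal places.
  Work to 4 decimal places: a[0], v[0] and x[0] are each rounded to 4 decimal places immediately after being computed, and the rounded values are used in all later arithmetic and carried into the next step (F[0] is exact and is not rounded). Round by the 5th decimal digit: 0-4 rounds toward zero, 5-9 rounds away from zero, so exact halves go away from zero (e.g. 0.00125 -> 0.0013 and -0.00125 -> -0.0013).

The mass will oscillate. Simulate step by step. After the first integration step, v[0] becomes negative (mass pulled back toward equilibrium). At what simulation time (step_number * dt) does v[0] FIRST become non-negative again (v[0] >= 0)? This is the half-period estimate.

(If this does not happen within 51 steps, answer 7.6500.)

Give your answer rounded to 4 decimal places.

Answer: 2.4000

Derivation:
Step 0: x=[4.8000] v=[0.0000]
Step 1: x=[4.7251] v=[-0.4995]
Step 2: x=[4.5784] v=[-0.9782]
Step 3: x=[4.3660] v=[-1.4162]
Step 4: x=[4.0967] v=[-1.7953]
Step 5: x=[3.7818] v=[-2.0996]
Step 6: x=[3.4343] v=[-2.3165]
Step 7: x=[3.0688] v=[-2.4370]
Step 8: x=[2.7004] v=[-2.4561]
Step 9: x=[2.3445] v=[-2.3730]
Step 10: x=[2.0158] v=[-2.1911]
Step 11: x=[1.7281] v=[-1.9180]
Step 12: x=[1.4933] v=[-1.5651]
Step 13: x=[1.3213] v=[-1.1470]
Step 14: x=[1.2191] v=[-0.6812]
Step 15: x=[1.1911] v=[-0.1870]
Step 16: x=[1.2384] v=[0.3150]
First v>=0 after going negative at step 16, time=2.4000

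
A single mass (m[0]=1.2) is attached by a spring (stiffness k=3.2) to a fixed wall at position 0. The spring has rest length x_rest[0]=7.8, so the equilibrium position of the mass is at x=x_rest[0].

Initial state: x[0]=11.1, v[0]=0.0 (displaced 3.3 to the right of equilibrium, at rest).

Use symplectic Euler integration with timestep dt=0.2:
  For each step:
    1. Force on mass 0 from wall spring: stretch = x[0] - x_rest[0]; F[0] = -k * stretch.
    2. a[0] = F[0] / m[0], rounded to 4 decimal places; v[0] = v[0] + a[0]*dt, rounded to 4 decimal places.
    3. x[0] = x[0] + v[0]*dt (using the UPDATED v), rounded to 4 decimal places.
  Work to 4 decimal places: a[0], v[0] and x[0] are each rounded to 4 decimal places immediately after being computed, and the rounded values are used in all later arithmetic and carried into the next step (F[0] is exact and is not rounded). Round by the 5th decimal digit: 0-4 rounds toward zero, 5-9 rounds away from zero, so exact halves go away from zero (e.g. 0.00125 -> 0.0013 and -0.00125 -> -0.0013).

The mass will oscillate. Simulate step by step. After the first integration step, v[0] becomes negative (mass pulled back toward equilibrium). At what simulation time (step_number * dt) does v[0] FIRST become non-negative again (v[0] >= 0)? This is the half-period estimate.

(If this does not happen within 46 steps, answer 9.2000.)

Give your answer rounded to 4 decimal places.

Answer: 2.0000

Derivation:
Step 0: x=[11.1000] v=[0.0000]
Step 1: x=[10.7480] v=[-1.7600]
Step 2: x=[10.0815] v=[-3.3323]
Step 3: x=[9.1717] v=[-4.5491]
Step 4: x=[8.1156] v=[-5.2807]
Step 5: x=[7.0258] v=[-5.4490]
Step 6: x=[6.0186] v=[-5.0361]
Step 7: x=[5.2014] v=[-4.0860]
Step 8: x=[4.6614] v=[-2.7001]
Step 9: x=[4.4562] v=[-1.0262]
Step 10: x=[4.6076] v=[0.7572]
First v>=0 after going negative at step 10, time=2.0000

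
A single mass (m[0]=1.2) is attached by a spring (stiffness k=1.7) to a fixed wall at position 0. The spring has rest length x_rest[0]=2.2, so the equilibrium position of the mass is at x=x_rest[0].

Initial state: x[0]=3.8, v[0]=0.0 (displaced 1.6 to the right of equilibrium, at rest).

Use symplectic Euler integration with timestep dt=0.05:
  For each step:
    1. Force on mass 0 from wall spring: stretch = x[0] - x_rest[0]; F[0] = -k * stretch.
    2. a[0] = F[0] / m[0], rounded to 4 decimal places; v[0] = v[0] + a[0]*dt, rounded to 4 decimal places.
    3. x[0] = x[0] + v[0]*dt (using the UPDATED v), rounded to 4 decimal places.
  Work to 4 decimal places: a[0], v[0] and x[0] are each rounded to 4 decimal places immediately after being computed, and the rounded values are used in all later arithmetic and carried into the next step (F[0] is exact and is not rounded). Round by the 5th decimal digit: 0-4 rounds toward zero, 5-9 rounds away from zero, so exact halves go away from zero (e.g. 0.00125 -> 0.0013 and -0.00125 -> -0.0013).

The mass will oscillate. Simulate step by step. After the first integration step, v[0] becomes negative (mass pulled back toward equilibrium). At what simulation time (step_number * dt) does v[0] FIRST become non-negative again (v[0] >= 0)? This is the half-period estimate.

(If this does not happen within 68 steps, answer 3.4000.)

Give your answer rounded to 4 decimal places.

Step 0: x=[3.8000] v=[0.0000]
Step 1: x=[3.7943] v=[-0.1133]
Step 2: x=[3.7830] v=[-0.2262]
Step 3: x=[3.7661] v=[-0.3383]
Step 4: x=[3.7436] v=[-0.4492]
Step 5: x=[3.7157] v=[-0.5585]
Step 6: x=[3.6824] v=[-0.6659]
Step 7: x=[3.6439] v=[-0.7709]
Step 8: x=[3.6002] v=[-0.8732]
Step 9: x=[3.5516] v=[-0.9724]
Step 10: x=[3.4982] v=[-1.0681]
Step 11: x=[3.4402] v=[-1.1601]
Step 12: x=[3.3778] v=[-1.2480]
Step 13: x=[3.3112] v=[-1.3314]
Step 14: x=[3.2407] v=[-1.4101]
Step 15: x=[3.1665] v=[-1.4838]
Step 16: x=[3.0889] v=[-1.5523]
Step 17: x=[3.0081] v=[-1.6153]
Step 18: x=[2.9245] v=[-1.6725]
Step 19: x=[2.8383] v=[-1.7238]
Step 20: x=[2.7499] v=[-1.7690]
Step 21: x=[2.6595] v=[-1.8080]
Step 22: x=[2.5675] v=[-1.8406]
Step 23: x=[2.4742] v=[-1.8666]
Step 24: x=[2.3799] v=[-1.8860]
Step 25: x=[2.2850] v=[-1.8987]
Step 26: x=[2.1898] v=[-1.9047]
Step 27: x=[2.0946] v=[-1.9040]
Step 28: x=[1.9998] v=[-1.8965]
Step 29: x=[1.9057] v=[-1.8823]
Step 30: x=[1.8126] v=[-1.8615]
Step 31: x=[1.7209] v=[-1.8341]
Step 32: x=[1.6309] v=[-1.8002]
Step 33: x=[1.5429] v=[-1.7599]
Step 34: x=[1.4572] v=[-1.7134]
Step 35: x=[1.3742] v=[-1.6608]
Step 36: x=[1.2941] v=[-1.6023]
Step 37: x=[1.2172] v=[-1.5381]
Step 38: x=[1.1438] v=[-1.4685]
Step 39: x=[1.0741] v=[-1.3937]
Step 40: x=[1.0084] v=[-1.3140]
Step 41: x=[0.9469] v=[-1.2296]
Step 42: x=[0.8899] v=[-1.1408]
Step 43: x=[0.8375] v=[-1.0480]
Step 44: x=[0.7899] v=[-0.9515]
Step 45: x=[0.7473] v=[-0.8516]
Step 46: x=[0.7099] v=[-0.7487]
Step 47: x=[0.6777] v=[-0.6432]
Step 48: x=[0.6509] v=[-0.5354]
Step 49: x=[0.6296] v=[-0.4257]
Step 50: x=[0.6139] v=[-0.3145]
Step 51: x=[0.6038] v=[-0.2022]
Step 52: x=[0.5993] v=[-0.0891]
Step 53: x=[0.6005] v=[0.0243]
First v>=0 after going negative at step 53, time=2.6500

Answer: 2.6500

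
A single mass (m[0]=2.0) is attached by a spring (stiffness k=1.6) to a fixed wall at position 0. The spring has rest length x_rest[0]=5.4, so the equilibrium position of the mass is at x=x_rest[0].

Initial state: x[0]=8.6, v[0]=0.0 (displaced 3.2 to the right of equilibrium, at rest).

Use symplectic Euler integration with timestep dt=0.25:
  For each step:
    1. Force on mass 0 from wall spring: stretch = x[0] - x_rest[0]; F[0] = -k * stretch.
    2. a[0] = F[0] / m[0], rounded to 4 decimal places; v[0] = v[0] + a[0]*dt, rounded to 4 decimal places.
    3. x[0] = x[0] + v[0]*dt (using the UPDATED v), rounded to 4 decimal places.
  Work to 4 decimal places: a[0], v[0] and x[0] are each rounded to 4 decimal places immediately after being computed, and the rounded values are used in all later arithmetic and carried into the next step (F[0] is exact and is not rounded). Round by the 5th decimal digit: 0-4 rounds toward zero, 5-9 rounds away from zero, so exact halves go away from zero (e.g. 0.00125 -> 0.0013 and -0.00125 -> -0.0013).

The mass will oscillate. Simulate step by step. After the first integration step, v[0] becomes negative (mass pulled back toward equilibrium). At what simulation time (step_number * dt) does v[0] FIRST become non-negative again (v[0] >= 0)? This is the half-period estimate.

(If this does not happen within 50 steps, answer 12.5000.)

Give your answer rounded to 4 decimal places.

Step 0: x=[8.6000] v=[0.0000]
Step 1: x=[8.4400] v=[-0.6400]
Step 2: x=[8.1280] v=[-1.2480]
Step 3: x=[7.6796] v=[-1.7936]
Step 4: x=[7.1172] v=[-2.2495]
Step 5: x=[6.4690] v=[-2.5930]
Step 6: x=[5.7673] v=[-2.8068]
Step 7: x=[5.0472] v=[-2.8803]
Step 8: x=[4.3448] v=[-2.8098]
Step 9: x=[3.6951] v=[-2.5988]
Step 10: x=[3.1307] v=[-2.2578]
Step 11: x=[2.6797] v=[-1.8040]
Step 12: x=[2.3647] v=[-1.2600]
Step 13: x=[2.2015] v=[-0.6530]
Step 14: x=[2.1982] v=[-0.0133]
Step 15: x=[2.3550] v=[0.6271]
First v>=0 after going negative at step 15, time=3.7500

Answer: 3.7500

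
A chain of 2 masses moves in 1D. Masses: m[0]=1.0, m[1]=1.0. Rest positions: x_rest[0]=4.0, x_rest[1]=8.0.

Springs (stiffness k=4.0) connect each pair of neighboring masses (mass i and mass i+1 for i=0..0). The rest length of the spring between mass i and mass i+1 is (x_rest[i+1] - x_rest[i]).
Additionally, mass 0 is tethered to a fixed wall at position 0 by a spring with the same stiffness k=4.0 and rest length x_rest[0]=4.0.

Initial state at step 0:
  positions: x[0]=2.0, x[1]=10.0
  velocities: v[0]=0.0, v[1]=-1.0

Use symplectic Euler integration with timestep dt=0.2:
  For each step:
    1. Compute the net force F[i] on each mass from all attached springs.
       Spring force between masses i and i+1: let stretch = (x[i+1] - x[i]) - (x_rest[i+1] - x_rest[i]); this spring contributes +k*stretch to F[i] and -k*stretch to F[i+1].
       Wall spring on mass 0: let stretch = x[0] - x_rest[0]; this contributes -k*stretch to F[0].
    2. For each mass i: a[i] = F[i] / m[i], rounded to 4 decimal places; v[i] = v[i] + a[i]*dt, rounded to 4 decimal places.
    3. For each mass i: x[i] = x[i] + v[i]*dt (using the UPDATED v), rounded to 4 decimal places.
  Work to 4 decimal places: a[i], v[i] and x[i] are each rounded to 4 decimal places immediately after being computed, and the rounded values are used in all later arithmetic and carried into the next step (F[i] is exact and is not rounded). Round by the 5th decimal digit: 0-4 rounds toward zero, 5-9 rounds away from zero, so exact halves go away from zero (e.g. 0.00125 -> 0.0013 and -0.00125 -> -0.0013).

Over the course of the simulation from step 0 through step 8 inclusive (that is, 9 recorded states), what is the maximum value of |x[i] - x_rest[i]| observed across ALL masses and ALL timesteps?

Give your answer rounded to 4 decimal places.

Answer: 2.5563

Derivation:
Step 0: x=[2.0000 10.0000] v=[0.0000 -1.0000]
Step 1: x=[2.9600 9.1600] v=[4.8000 -4.2000]
Step 2: x=[4.4384 7.9680] v=[7.3920 -5.9600]
Step 3: x=[5.7714 6.8513] v=[6.6650 -5.5837]
Step 4: x=[6.3538 6.2018] v=[2.9118 -3.2476]
Step 5: x=[5.8952 6.2166] v=[-2.2928 0.0740]
Step 6: x=[4.5448 6.8200] v=[-6.7518 3.0169]
Step 7: x=[2.8313 7.6993] v=[-8.5675 4.3967]
Step 8: x=[1.4437 8.4398] v=[-6.9381 3.7023]
Max displacement = 2.5563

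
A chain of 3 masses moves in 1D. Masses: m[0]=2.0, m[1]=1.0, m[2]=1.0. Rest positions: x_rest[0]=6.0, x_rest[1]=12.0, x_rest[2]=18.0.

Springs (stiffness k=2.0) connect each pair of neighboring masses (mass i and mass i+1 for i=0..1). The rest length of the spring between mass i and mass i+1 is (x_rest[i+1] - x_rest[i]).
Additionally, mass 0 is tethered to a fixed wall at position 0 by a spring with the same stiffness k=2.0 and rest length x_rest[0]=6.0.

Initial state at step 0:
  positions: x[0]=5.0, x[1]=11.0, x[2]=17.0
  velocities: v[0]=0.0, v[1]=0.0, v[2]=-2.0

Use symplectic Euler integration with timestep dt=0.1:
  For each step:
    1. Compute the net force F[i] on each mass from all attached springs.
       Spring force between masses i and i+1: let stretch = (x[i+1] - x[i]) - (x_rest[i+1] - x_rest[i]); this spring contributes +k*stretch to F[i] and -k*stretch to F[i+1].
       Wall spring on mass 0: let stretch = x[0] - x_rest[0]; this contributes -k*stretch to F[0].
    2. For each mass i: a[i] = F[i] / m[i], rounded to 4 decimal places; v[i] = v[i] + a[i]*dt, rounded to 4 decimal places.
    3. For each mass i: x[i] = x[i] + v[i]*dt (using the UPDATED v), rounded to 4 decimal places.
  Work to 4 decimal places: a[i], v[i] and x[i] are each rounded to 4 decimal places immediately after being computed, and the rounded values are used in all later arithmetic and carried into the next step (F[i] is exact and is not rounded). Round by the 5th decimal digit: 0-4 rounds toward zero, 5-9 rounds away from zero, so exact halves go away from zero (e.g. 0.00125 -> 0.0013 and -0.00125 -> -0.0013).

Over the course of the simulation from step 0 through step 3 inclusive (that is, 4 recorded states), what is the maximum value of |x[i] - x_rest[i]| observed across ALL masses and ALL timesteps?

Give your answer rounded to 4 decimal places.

Answer: 1.5842

Derivation:
Step 0: x=[5.0000 11.0000 17.0000] v=[0.0000 0.0000 -2.0000]
Step 1: x=[5.0100 11.0000 16.8000] v=[0.1000 0.0000 -2.0000]
Step 2: x=[5.0298 10.9962 16.6040] v=[0.1980 -0.0380 -1.9600]
Step 3: x=[5.0590 10.9852 16.4158] v=[0.2917 -0.1097 -1.8816]
Max displacement = 1.5842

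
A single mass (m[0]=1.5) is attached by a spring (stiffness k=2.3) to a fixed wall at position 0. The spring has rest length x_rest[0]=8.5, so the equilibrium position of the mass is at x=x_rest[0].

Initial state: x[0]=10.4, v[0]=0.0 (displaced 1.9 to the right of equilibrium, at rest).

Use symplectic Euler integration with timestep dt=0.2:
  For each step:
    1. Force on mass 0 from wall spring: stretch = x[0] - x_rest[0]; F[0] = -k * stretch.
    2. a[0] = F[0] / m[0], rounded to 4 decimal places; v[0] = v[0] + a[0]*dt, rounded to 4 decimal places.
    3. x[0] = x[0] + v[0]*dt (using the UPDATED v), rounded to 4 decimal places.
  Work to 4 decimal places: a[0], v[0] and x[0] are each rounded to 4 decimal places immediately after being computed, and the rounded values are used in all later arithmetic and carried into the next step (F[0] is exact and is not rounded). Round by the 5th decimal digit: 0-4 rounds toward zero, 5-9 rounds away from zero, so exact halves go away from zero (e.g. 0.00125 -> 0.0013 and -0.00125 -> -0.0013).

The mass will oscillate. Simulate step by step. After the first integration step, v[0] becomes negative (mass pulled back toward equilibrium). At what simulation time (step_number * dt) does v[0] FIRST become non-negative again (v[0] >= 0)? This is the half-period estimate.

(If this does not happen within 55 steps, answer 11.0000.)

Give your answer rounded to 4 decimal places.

Answer: 2.6000

Derivation:
Step 0: x=[10.4000] v=[0.0000]
Step 1: x=[10.2835] v=[-0.5827]
Step 2: x=[10.0576] v=[-1.1296]
Step 3: x=[9.7361] v=[-1.6073]
Step 4: x=[9.3388] v=[-1.9864]
Step 5: x=[8.8901] v=[-2.2436]
Step 6: x=[8.4175] v=[-2.3632]
Step 7: x=[7.9499] v=[-2.3379]
Step 8: x=[7.5161] v=[-2.1692]
Step 9: x=[7.1426] v=[-1.8675]
Step 10: x=[6.8524] v=[-1.4512]
Step 11: x=[6.6632] v=[-0.9459]
Step 12: x=[6.5867] v=[-0.3826]
Step 13: x=[6.6275] v=[0.2041]
First v>=0 after going negative at step 13, time=2.6000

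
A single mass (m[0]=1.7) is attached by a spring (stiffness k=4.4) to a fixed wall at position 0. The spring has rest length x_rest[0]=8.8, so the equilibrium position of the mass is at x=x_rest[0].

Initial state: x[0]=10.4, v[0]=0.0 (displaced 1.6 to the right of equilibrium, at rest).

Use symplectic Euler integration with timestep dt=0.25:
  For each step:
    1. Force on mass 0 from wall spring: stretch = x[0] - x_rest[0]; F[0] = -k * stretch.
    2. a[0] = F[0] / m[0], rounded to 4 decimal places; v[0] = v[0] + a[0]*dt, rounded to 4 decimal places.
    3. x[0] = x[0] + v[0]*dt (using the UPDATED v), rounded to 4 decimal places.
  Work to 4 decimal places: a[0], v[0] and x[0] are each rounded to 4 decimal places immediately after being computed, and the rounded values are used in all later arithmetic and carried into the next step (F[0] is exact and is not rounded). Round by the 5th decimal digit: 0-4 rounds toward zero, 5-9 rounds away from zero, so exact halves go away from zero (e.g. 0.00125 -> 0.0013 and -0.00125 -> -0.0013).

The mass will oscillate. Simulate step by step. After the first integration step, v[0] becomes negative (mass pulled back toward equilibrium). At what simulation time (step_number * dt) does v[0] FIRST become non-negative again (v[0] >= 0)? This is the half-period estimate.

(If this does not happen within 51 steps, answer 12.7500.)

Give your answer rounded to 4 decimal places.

Step 0: x=[10.4000] v=[0.0000]
Step 1: x=[10.1412] v=[-1.0353]
Step 2: x=[9.6654] v=[-1.9031]
Step 3: x=[9.0496] v=[-2.4631]
Step 4: x=[8.3935] v=[-2.6246]
Step 5: x=[7.8031] v=[-2.3616]
Step 6: x=[7.3740] v=[-1.7166]
Step 7: x=[7.1755] v=[-0.7939]
Step 8: x=[7.2398] v=[0.2573]
First v>=0 after going negative at step 8, time=2.0000

Answer: 2.0000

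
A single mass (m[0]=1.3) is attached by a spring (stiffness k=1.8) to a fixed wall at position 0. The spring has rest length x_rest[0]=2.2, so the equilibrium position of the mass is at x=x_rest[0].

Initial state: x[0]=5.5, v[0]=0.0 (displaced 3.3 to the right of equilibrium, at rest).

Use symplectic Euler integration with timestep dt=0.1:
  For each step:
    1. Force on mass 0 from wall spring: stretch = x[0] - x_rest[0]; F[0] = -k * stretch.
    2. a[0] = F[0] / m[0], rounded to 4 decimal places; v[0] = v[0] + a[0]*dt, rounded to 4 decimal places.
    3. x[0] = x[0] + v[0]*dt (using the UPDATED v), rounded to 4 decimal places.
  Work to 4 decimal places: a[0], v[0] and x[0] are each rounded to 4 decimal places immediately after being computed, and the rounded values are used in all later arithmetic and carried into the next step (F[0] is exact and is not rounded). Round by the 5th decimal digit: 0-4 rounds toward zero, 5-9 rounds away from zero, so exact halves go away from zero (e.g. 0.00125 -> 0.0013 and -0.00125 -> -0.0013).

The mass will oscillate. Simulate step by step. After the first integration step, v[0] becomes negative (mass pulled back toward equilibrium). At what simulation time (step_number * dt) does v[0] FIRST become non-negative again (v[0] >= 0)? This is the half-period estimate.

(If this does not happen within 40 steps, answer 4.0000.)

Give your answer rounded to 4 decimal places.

Step 0: x=[5.5000] v=[0.0000]
Step 1: x=[5.4543] v=[-0.4569]
Step 2: x=[5.3636] v=[-0.9075]
Step 3: x=[5.2291] v=[-1.3455]
Step 4: x=[5.0526] v=[-1.7649]
Step 5: x=[4.8366] v=[-2.1599]
Step 6: x=[4.5841] v=[-2.5250]
Step 7: x=[4.2986] v=[-2.8551]
Step 8: x=[3.9840] v=[-3.1457]
Step 9: x=[3.6447] v=[-3.3927]
Step 10: x=[3.2854] v=[-3.5927]
Step 11: x=[2.9111] v=[-3.7430]
Step 12: x=[2.5270] v=[-3.8415]
Step 13: x=[2.1383] v=[-3.8868]
Step 14: x=[1.7505] v=[-3.8783]
Step 15: x=[1.3689] v=[-3.8161]
Step 16: x=[0.9988] v=[-3.7010]
Step 17: x=[0.6453] v=[-3.5347]
Step 18: x=[0.3134] v=[-3.3194]
Step 19: x=[0.0076] v=[-3.0582]
Step 20: x=[-0.2679] v=[-2.7546]
Step 21: x=[-0.5092] v=[-2.4129]
Step 22: x=[-0.7130] v=[-2.0378]
Step 23: x=[-0.8765] v=[-1.6345]
Step 24: x=[-0.9974] v=[-1.2085]
Step 25: x=[-1.0740] v=[-0.7658]
Step 26: x=[-1.1053] v=[-0.3125]
Step 27: x=[-1.0908] v=[0.1452]
First v>=0 after going negative at step 27, time=2.7000

Answer: 2.7000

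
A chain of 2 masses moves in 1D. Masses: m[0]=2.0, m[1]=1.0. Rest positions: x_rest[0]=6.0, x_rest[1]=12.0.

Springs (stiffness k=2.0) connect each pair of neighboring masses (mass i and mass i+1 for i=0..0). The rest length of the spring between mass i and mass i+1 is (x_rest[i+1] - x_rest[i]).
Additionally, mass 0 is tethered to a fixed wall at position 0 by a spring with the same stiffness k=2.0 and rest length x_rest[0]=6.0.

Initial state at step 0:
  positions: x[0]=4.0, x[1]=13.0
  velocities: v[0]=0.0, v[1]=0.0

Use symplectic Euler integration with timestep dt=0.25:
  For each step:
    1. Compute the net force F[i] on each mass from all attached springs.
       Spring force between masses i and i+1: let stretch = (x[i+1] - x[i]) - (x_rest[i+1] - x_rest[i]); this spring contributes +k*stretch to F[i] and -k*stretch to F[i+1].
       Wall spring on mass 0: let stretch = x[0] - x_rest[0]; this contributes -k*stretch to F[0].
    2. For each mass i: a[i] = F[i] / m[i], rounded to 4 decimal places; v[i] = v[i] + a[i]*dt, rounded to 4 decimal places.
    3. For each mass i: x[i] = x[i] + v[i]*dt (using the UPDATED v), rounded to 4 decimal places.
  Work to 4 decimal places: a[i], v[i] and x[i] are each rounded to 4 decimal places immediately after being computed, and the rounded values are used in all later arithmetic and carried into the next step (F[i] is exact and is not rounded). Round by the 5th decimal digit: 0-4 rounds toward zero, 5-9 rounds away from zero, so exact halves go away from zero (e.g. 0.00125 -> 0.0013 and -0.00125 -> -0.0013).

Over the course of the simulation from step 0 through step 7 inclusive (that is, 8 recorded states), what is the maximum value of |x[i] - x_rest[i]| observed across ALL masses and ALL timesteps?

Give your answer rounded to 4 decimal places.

Step 0: x=[4.0000 13.0000] v=[0.0000 0.0000]
Step 1: x=[4.3125 12.6250] v=[1.2500 -1.5000]
Step 2: x=[4.8750 11.9609] v=[2.2500 -2.6563]
Step 3: x=[5.5757 11.1611] v=[2.8027 -3.1993]
Step 4: x=[6.2770 10.4131] v=[2.8051 -2.9920]
Step 5: x=[6.8445 9.8981] v=[2.2699 -2.0601]
Step 6: x=[7.1751 9.7514] v=[1.3222 -0.5869]
Step 7: x=[7.2182 10.0327] v=[0.1725 1.1250]
Max displacement = 2.2486

Answer: 2.2486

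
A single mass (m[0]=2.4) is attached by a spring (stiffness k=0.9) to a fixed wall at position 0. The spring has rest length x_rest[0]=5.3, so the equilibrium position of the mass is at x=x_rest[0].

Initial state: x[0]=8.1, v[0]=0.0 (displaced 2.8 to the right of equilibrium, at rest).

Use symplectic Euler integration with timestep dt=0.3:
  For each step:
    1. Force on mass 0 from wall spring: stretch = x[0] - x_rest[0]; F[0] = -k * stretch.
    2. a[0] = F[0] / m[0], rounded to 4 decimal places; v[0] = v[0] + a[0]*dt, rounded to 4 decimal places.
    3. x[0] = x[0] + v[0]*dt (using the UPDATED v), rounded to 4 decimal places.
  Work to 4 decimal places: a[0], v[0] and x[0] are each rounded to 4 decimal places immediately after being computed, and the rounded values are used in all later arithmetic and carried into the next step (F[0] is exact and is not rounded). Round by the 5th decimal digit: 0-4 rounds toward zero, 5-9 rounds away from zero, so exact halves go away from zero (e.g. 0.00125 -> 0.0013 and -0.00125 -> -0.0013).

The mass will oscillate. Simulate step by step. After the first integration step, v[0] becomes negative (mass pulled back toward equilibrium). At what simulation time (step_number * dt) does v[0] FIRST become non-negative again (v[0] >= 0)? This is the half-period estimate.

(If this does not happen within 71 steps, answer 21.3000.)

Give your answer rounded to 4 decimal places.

Step 0: x=[8.1000] v=[0.0000]
Step 1: x=[8.0055] v=[-0.3150]
Step 2: x=[7.8197] v=[-0.6194]
Step 3: x=[7.5488] v=[-0.9029]
Step 4: x=[7.2020] v=[-1.1559]
Step 5: x=[6.7910] v=[-1.3699]
Step 6: x=[6.3297] v=[-1.5376]
Step 7: x=[5.8337] v=[-1.6534]
Step 8: x=[5.3197] v=[-1.7134]
Step 9: x=[4.8050] v=[-1.7156]
Step 10: x=[4.3070] v=[-1.6599]
Step 11: x=[3.8425] v=[-1.5482]
Step 12: x=[3.4272] v=[-1.3842]
Step 13: x=[3.0752] v=[-1.1735]
Step 14: x=[2.7982] v=[-0.9232]
Step 15: x=[2.6057] v=[-0.6417]
Step 16: x=[2.5041] v=[-0.3386]
Step 17: x=[2.4969] v=[-0.0241]
Step 18: x=[2.5843] v=[0.2913]
First v>=0 after going negative at step 18, time=5.4000

Answer: 5.4000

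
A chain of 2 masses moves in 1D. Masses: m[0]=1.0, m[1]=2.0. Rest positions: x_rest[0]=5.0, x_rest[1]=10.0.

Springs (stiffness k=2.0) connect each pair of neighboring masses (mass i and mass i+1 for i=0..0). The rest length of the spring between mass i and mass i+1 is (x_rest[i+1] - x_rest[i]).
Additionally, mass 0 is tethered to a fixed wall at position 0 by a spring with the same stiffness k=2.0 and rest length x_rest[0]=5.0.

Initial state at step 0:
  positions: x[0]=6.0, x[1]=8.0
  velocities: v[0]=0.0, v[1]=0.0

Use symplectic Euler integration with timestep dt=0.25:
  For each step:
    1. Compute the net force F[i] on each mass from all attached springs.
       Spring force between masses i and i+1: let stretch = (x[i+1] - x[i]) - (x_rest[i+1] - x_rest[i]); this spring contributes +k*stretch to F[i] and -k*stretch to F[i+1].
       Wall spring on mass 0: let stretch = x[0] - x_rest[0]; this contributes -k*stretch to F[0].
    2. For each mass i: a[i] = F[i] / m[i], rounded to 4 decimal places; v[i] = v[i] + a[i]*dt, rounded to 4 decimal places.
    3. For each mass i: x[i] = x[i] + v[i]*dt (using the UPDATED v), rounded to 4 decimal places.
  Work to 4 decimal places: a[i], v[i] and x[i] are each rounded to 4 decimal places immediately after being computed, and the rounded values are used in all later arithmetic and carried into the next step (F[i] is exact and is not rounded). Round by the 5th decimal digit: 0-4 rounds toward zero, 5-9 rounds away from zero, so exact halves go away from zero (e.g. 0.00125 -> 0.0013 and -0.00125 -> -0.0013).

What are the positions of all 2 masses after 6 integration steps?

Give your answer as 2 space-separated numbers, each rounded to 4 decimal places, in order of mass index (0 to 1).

Step 0: x=[6.0000 8.0000] v=[0.0000 0.0000]
Step 1: x=[5.5000 8.1875] v=[-2.0000 0.7500]
Step 2: x=[4.6484 8.5195] v=[-3.4063 1.3281]
Step 3: x=[3.6997 8.9221] v=[-3.7950 1.6103]
Step 4: x=[2.9413 9.3108] v=[-3.0337 1.5547]
Step 5: x=[2.6114 9.6139] v=[-1.3196 1.2123]
Step 6: x=[2.8304 9.7918] v=[0.8760 0.7117]

Answer: 2.8304 9.7918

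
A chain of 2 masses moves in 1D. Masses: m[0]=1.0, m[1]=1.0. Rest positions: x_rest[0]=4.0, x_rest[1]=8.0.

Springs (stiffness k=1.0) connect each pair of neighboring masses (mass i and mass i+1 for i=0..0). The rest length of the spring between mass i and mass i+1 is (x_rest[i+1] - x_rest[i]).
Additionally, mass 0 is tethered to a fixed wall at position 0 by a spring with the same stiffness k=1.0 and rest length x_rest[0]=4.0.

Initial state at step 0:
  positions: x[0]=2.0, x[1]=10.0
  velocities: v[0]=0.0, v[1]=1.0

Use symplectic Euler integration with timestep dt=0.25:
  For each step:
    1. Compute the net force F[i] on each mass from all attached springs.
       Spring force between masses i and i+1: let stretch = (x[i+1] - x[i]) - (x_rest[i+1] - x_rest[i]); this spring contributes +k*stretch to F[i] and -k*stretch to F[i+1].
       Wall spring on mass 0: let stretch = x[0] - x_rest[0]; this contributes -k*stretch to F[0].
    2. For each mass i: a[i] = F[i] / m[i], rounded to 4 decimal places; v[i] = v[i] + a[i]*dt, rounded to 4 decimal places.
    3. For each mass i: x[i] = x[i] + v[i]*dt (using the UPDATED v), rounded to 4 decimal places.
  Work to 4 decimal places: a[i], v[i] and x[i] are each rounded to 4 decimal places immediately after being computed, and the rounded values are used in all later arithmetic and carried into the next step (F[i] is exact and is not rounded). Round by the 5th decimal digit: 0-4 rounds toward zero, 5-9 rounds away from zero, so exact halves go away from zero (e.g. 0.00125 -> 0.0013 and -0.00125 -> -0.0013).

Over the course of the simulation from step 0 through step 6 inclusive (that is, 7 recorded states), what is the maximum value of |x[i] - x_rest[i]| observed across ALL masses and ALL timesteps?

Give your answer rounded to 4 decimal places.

Step 0: x=[2.0000 10.0000] v=[0.0000 1.0000]
Step 1: x=[2.3750 10.0000] v=[1.5000 0.0000]
Step 2: x=[3.0781 9.7734] v=[2.8125 -0.9063]
Step 3: x=[4.0073 9.3784] v=[3.7168 -1.5801]
Step 4: x=[5.0218 8.8977] v=[4.0578 -1.9229]
Step 5: x=[5.9646 8.4247] v=[3.7713 -1.8919]
Step 6: x=[6.6884 8.0480] v=[2.8952 -1.5069]
Max displacement = 2.6884

Answer: 2.6884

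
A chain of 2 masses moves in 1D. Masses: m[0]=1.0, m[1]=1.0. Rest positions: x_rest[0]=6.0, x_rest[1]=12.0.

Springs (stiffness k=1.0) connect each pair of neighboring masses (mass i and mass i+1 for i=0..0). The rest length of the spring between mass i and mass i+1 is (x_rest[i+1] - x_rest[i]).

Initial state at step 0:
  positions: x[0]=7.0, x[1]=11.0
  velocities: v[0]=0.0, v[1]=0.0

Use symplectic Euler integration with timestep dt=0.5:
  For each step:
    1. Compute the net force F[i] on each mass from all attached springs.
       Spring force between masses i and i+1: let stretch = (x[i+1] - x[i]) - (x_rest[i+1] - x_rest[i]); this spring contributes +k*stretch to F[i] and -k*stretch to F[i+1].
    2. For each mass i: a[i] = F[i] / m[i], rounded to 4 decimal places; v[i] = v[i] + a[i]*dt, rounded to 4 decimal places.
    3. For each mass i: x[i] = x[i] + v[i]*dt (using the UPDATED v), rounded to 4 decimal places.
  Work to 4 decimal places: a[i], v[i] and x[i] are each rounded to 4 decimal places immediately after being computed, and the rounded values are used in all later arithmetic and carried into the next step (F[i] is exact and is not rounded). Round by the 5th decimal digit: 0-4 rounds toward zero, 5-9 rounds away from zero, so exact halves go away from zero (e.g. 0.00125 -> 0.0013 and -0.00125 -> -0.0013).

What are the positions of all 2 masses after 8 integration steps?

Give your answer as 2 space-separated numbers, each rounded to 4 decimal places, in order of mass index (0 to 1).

Step 0: x=[7.0000 11.0000] v=[0.0000 0.0000]
Step 1: x=[6.5000 11.5000] v=[-1.0000 1.0000]
Step 2: x=[5.7500 12.2500] v=[-1.5000 1.5000]
Step 3: x=[5.1250 12.8750] v=[-1.2500 1.2500]
Step 4: x=[4.9375 13.0625] v=[-0.3750 0.3750]
Step 5: x=[5.2813 12.7188] v=[0.6875 -0.6875]
Step 6: x=[5.9845 12.0157] v=[1.4063 -1.4063]
Step 7: x=[6.6955 11.3048] v=[1.4219 -1.4219]
Step 8: x=[7.0588 10.9415] v=[0.7266 -0.7266]

Answer: 7.0588 10.9415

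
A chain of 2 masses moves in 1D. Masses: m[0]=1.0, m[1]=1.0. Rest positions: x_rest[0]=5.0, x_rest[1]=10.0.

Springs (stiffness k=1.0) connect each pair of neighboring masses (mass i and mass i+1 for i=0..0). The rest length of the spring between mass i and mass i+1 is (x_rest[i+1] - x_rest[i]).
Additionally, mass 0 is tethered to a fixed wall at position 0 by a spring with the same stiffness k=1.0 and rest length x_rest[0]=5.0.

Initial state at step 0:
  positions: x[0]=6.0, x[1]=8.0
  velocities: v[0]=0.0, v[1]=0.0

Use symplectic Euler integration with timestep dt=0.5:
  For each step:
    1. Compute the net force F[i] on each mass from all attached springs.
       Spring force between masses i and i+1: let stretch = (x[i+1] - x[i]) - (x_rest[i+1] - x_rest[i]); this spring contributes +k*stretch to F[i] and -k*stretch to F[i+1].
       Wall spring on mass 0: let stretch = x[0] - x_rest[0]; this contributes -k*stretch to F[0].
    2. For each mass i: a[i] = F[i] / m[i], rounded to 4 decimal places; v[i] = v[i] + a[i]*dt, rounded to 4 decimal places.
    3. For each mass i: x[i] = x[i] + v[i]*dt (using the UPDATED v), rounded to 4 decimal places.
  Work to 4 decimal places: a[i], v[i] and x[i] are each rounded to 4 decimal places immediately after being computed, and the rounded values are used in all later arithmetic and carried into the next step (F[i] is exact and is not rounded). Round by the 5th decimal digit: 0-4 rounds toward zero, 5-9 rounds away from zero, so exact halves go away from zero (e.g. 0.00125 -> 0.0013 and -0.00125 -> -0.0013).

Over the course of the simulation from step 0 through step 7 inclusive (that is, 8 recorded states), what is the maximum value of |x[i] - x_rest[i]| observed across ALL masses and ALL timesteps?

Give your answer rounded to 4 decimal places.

Answer: 2.1974

Derivation:
Step 0: x=[6.0000 8.0000] v=[0.0000 0.0000]
Step 1: x=[5.0000 8.7500] v=[-2.0000 1.5000]
Step 2: x=[3.6875 9.8125] v=[-2.6250 2.1250]
Step 3: x=[2.9844 10.5938] v=[-1.4063 1.5625]
Step 4: x=[3.4375 10.7227] v=[0.9062 0.2578]
Step 5: x=[4.8526 10.2803] v=[2.8301 -0.8848]
Step 6: x=[6.4115 9.7310] v=[3.1177 -1.0987]
Step 7: x=[7.1974 9.6018] v=[1.5717 -0.2585]
Max displacement = 2.1974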